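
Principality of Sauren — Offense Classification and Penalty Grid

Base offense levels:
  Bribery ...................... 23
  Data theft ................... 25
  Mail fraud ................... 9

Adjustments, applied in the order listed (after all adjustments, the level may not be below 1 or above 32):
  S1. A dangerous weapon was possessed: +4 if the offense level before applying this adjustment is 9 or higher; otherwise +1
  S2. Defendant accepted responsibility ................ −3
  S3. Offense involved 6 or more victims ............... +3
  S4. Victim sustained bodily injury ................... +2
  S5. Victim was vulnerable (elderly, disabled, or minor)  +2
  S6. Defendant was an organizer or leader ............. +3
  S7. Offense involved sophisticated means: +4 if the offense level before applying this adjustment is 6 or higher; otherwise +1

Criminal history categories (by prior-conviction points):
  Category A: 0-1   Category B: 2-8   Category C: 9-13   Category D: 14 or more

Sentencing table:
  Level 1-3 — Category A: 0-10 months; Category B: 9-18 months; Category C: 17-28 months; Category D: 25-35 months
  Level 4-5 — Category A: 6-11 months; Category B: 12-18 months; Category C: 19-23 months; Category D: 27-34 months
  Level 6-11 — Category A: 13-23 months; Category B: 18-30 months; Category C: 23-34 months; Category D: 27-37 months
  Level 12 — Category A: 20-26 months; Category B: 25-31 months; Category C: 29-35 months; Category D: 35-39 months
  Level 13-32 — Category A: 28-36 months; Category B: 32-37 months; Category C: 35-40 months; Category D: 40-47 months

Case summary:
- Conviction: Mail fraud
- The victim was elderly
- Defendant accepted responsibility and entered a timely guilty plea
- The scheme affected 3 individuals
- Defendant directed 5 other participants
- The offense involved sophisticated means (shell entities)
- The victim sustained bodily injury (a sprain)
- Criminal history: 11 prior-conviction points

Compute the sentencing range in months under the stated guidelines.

Base offense level for mail fraud: 9.
S2 applies: 9 − 3 = 6.
S3 does not apply.
S4 applies: 6 + 2 = 8.
S5 applies: 8 + 2 = 10.
S6 applies: 10 + 3 = 13.
S7 applies (level before this adjustment is 13 ≥ 6, so +4): 13 + 4 = 17.
Final offense level: 17.
Criminal history: 11 prior points → Category C (9-13).
Level 17 falls in the 13-32 band.
Grid: Level 13-32 × Category C = 35-40 months.

35-40 months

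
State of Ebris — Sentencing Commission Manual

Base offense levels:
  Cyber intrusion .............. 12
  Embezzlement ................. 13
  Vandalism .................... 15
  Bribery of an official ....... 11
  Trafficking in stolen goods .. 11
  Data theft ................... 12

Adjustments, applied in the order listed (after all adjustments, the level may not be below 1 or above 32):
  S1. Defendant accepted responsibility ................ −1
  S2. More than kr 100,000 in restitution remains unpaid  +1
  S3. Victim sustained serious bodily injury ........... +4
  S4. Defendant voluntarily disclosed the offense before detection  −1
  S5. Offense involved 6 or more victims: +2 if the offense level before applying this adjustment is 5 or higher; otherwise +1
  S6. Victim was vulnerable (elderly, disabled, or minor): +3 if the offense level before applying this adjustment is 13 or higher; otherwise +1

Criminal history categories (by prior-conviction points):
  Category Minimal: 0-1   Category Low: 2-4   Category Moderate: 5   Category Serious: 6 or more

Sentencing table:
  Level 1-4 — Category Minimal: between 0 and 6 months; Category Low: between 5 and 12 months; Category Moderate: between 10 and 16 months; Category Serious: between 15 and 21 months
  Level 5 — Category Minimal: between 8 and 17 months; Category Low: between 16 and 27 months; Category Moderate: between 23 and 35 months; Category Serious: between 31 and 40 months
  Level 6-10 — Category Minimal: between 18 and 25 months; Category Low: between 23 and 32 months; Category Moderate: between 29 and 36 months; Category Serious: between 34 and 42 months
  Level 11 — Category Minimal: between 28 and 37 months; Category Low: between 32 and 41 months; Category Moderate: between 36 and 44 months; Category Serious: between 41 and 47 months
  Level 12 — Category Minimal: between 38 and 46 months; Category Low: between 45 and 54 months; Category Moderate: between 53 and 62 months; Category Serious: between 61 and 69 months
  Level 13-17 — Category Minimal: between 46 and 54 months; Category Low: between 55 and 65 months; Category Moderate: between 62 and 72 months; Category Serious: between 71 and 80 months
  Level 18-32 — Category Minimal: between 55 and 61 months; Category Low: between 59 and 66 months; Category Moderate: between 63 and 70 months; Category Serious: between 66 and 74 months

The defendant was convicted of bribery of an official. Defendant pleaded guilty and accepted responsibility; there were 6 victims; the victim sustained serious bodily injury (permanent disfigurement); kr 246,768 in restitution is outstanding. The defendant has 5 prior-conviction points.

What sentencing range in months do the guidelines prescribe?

Base offense level for bribery of an official: 11.
S1 applies: 11 − 1 = 10.
S2 applies: 10 + 1 = 11.
S3 applies: 11 + 4 = 15.
S5 applies (level before this adjustment is 15 ≥ 5, so +2): 15 + 2 = 17.
S6 does not apply.
Final offense level: 17.
Criminal history: 5 prior points → Category Moderate (5).
Level 17 falls in the 13-17 band.
Grid: Level 13-17 × Category Moderate = 62-72 months.

62-72 months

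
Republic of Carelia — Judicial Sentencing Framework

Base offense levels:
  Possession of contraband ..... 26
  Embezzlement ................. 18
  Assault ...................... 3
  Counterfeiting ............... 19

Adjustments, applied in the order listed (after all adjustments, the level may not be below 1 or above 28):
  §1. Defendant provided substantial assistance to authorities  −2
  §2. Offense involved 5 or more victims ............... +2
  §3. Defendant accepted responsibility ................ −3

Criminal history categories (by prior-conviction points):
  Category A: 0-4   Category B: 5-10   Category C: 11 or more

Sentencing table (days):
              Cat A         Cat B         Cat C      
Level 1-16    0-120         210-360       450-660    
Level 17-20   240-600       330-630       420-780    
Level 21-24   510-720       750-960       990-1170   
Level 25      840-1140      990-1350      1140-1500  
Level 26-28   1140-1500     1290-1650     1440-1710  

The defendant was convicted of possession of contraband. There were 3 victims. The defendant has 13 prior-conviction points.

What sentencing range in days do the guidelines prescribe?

1440-1710 days

Base offense level for possession of contraband: 26.
Final offense level: 26.
Criminal history: 13 prior points → Category C (11+).
Level 26 falls in the 26-28 band.
Grid: Level 26-28 × Category C = 1440-1710 days.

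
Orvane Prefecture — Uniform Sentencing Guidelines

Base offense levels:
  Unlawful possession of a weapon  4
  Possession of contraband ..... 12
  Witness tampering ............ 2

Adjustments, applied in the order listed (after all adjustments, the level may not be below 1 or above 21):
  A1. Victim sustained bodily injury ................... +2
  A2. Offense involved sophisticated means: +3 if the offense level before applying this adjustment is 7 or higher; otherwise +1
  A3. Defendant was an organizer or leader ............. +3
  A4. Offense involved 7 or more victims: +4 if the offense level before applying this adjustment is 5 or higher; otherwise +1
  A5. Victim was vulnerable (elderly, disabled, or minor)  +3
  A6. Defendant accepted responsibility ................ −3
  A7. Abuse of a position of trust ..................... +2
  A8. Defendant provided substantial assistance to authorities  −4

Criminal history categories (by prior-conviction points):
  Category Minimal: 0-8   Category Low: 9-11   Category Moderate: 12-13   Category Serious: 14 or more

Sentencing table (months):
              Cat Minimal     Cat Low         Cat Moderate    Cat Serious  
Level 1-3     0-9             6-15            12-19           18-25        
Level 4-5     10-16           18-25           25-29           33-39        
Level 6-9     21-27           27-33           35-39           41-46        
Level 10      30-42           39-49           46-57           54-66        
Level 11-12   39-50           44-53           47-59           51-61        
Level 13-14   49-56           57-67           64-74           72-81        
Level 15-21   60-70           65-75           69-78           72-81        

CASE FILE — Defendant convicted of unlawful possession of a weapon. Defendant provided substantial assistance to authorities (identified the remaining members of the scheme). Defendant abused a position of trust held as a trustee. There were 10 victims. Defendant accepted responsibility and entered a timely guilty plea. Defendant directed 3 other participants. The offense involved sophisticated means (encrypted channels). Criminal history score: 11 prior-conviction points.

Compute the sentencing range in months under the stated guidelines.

27-33 months

Base offense level for unlawful possession of a weapon: 4.
A2 applies (level before this adjustment is 4 < 7, so +1): 4 + 1 = 5.
A3 applies: 5 + 3 = 8.
A4 applies (level before this adjustment is 8 ≥ 5, so +4): 8 + 4 = 12.
A5 does not apply.
A6 applies: 12 − 3 = 9.
A7 applies: 9 + 2 = 11.
A8 applies: 11 − 4 = 7.
Final offense level: 7.
Criminal history: 11 prior points → Category Low (9-11).
Level 7 falls in the 6-9 band.
Grid: Level 6-9 × Category Low = 27-33 months.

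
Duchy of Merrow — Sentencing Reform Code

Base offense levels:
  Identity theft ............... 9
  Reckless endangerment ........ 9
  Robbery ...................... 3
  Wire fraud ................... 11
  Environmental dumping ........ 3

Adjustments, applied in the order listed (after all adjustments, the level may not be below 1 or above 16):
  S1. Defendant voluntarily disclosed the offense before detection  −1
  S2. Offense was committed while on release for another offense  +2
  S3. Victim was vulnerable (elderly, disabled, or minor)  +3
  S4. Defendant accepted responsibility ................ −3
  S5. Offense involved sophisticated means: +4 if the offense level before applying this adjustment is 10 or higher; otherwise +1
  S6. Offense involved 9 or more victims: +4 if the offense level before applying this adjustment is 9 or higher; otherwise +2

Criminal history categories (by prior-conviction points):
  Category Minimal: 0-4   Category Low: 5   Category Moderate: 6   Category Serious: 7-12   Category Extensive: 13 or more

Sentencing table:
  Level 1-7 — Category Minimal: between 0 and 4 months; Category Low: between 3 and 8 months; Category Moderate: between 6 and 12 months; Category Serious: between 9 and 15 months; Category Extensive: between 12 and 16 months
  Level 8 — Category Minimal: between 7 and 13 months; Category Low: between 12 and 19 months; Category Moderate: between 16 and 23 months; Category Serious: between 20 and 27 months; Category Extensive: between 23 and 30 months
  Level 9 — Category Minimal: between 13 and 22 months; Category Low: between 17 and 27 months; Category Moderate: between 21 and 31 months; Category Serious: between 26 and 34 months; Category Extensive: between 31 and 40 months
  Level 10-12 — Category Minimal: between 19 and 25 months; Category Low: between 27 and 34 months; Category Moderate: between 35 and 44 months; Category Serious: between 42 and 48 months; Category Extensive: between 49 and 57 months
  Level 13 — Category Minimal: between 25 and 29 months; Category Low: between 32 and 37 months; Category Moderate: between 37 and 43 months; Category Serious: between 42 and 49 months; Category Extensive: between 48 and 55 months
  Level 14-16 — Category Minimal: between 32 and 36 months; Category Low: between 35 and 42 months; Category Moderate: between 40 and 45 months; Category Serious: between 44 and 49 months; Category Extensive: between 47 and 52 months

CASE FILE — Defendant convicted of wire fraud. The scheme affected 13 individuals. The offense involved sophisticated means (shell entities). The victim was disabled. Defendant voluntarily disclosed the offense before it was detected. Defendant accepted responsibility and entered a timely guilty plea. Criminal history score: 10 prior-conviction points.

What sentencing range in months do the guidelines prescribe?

Base offense level for wire fraud: 11.
S1 applies: 11 − 1 = 10.
S2 does not apply.
S3 applies: 10 + 3 = 13.
S4 applies: 13 − 3 = 10.
S5 applies (level before this adjustment is 10 ≥ 10, so +4): 10 + 4 = 14.
S6 applies (level before this adjustment is 14 ≥ 9, so +4): 14 + 4 = 18.
Level 18 exceeds the maximum of 16; capped at 16.
Final offense level: 16.
Criminal history: 10 prior points → Category Serious (7-12).
Level 16 falls in the 14-16 band.
Grid: Level 14-16 × Category Serious = 44-49 months.

44-49 months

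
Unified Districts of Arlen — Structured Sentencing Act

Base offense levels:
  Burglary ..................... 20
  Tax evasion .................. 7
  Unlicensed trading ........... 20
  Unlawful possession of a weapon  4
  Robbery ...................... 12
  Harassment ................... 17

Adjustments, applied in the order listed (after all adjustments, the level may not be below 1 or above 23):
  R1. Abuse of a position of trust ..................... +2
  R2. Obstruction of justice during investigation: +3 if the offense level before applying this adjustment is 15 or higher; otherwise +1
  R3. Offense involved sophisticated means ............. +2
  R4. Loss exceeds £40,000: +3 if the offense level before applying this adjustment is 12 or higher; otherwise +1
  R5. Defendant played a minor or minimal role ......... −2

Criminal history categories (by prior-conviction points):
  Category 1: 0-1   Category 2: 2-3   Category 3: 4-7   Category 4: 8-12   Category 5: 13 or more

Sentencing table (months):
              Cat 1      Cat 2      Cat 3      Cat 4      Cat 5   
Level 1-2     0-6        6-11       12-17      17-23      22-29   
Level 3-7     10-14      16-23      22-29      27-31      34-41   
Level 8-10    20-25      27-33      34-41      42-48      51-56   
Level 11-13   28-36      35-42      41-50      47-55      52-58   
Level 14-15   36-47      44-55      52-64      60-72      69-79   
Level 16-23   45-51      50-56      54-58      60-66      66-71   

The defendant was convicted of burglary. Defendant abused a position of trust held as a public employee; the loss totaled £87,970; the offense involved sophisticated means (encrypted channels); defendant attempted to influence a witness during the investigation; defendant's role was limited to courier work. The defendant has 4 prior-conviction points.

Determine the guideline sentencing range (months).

Base offense level for burglary: 20.
R1 applies: 20 + 2 = 22.
R2 applies (level before this adjustment is 22 ≥ 15, so +3): 22 + 3 = 25.
R3 applies: 25 + 2 = 27.
R4 applies (level before this adjustment is 27 ≥ 12, so +3): 27 + 3 = 30.
R5 applies: 30 − 2 = 28.
Level 28 exceeds the maximum of 23; capped at 23.
Final offense level: 23.
Criminal history: 4 prior points → Category 3 (4-7).
Level 23 falls in the 16-23 band.
Grid: Level 16-23 × Category 3 = 54-58 months.

54-58 months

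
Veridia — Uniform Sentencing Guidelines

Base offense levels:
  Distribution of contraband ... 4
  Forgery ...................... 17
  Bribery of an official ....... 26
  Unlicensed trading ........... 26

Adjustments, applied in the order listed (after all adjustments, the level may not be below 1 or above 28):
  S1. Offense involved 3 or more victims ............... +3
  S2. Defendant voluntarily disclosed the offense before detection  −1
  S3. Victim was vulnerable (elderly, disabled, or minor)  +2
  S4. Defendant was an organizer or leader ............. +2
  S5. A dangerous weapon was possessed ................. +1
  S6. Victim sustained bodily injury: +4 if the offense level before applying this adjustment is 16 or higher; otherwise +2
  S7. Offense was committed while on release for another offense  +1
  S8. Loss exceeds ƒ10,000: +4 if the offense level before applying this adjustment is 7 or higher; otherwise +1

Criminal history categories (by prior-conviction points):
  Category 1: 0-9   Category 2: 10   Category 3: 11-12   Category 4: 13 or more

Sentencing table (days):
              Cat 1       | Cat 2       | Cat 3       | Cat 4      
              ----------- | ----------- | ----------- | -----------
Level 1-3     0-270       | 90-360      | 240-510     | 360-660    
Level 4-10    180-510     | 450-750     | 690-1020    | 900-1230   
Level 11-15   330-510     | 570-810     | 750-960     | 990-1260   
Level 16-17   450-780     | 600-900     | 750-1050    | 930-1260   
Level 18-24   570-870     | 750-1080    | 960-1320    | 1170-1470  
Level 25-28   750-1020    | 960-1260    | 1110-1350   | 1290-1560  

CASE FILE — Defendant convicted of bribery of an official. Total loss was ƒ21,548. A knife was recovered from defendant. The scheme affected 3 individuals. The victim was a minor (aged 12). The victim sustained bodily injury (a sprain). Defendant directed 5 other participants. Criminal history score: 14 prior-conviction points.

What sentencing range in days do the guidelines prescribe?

1290-1560 days

Base offense level for bribery of an official: 26.
S1 applies: 26 + 3 = 29.
S3 applies: 29 + 2 = 31.
S4 applies: 31 + 2 = 33.
S5 applies: 33 + 1 = 34.
S6 applies (level before this adjustment is 34 ≥ 16, so +4): 34 + 4 = 38.
S8 applies (level before this adjustment is 38 ≥ 7, so +4): 38 + 4 = 42.
Level 42 exceeds the maximum of 28; capped at 28.
Final offense level: 28.
Criminal history: 14 prior points → Category 4 (13+).
Level 28 falls in the 25-28 band.
Grid: Level 25-28 × Category 4 = 1290-1560 days.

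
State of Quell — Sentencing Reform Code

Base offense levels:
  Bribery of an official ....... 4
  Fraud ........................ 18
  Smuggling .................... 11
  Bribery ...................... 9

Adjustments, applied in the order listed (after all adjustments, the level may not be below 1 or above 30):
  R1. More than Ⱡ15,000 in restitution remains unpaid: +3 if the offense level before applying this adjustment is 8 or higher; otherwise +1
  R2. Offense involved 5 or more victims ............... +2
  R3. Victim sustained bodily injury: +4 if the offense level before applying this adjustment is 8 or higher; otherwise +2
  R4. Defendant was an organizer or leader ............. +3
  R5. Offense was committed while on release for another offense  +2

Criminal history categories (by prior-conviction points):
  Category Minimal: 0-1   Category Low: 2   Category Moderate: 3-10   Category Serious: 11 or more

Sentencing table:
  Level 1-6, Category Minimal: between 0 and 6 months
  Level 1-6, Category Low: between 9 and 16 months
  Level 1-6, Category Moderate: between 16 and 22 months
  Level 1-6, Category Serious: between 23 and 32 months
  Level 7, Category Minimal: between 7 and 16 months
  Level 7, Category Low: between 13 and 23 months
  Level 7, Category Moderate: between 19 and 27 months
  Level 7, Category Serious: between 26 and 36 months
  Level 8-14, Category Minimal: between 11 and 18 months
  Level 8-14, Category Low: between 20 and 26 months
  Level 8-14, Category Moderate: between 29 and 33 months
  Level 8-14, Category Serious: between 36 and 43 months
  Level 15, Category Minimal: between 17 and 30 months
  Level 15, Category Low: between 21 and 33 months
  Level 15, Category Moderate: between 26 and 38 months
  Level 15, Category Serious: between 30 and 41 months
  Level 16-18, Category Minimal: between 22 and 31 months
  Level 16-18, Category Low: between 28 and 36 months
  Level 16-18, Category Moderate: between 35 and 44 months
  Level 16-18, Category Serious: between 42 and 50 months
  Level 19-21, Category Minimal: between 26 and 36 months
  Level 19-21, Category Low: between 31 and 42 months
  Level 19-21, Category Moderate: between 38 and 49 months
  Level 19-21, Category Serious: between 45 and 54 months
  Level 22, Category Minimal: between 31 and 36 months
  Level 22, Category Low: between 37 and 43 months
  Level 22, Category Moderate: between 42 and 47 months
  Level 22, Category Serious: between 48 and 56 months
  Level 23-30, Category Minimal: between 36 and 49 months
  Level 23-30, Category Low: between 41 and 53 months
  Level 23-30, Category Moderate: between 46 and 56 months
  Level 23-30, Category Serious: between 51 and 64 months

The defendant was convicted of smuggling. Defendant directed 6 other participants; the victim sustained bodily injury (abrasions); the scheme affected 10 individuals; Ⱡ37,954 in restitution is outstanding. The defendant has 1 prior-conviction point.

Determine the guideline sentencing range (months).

Base offense level for smuggling: 11.
R1 applies (level before this adjustment is 11 ≥ 8, so +3): 11 + 3 = 14.
R2 applies: 14 + 2 = 16.
R3 applies (level before this adjustment is 16 ≥ 8, so +4): 16 + 4 = 20.
R4 applies: 20 + 3 = 23.
R5 does not apply.
Final offense level: 23.
Criminal history: 1 prior point → Category Minimal (0-1).
Level 23 falls in the 23-30 band.
Grid: Level 23-30 × Category Minimal = 36-49 months.

36-49 months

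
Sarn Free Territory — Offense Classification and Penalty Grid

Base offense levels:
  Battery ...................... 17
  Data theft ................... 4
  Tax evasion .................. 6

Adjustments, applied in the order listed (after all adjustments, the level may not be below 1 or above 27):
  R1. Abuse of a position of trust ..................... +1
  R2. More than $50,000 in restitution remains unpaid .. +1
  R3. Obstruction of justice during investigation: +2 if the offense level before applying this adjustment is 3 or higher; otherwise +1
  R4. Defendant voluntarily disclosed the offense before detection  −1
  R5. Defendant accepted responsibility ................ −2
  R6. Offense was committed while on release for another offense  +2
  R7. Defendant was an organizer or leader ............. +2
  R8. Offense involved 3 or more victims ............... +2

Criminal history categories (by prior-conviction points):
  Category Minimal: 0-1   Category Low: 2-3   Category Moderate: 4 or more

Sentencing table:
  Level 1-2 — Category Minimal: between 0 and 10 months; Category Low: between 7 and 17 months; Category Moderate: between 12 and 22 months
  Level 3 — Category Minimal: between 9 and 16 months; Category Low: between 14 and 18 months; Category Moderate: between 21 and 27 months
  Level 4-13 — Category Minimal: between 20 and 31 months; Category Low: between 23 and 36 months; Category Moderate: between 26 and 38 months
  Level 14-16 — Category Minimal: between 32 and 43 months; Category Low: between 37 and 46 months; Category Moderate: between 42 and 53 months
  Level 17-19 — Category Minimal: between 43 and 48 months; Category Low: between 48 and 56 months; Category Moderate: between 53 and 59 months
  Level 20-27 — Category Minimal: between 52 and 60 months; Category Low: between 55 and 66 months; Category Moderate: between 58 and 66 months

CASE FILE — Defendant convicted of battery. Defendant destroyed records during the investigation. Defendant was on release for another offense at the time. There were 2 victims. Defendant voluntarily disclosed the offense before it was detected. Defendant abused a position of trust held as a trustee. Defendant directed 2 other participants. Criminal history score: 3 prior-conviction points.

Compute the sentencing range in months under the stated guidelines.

Base offense level for battery: 17.
R1 applies: 17 + 1 = 18.
R3 applies (level before this adjustment is 18 ≥ 3, so +2): 18 + 2 = 20.
R4 applies: 20 − 1 = 19.
R6 applies: 19 + 2 = 21.
R7 applies: 21 + 2 = 23.
Final offense level: 23.
Criminal history: 3 prior points → Category Low (2-3).
Level 23 falls in the 20-27 band.
Grid: Level 20-27 × Category Low = 55-66 months.

55-66 months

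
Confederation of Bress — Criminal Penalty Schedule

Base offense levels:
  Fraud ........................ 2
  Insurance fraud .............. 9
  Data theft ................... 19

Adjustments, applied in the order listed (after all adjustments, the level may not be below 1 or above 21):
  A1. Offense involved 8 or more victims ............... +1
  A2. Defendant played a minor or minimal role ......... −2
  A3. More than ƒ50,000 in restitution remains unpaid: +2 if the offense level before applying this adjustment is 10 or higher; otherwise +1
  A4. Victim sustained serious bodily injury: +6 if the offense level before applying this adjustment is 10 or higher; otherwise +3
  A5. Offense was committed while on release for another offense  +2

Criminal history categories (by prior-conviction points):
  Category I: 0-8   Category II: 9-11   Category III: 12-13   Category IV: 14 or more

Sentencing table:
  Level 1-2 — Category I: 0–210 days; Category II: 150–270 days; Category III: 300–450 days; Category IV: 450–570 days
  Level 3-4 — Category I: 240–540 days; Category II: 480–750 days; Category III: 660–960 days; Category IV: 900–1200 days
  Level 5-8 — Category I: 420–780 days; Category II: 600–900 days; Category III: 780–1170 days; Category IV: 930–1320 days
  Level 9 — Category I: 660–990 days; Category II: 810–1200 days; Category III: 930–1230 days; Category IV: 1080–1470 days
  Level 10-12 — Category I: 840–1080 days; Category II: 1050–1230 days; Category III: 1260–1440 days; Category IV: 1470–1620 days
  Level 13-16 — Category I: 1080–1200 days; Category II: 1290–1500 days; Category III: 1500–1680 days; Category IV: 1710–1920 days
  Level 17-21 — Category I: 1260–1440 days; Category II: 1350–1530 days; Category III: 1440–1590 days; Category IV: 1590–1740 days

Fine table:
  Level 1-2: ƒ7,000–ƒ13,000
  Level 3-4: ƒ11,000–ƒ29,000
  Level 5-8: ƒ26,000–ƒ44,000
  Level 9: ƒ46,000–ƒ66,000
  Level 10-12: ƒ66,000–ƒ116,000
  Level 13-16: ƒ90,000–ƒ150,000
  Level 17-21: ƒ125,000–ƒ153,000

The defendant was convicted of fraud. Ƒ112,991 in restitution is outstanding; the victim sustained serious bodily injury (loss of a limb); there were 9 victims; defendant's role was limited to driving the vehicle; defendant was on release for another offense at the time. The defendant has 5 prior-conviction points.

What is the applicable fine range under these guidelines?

Base offense level for fraud: 2.
A1 applies: 2 + 1 = 3.
A2 applies: 3 − 2 = 1.
A3 applies (level before this adjustment is 1 < 10, so +1): 1 + 1 = 2.
A4 applies (level before this adjustment is 2 < 10, so +3): 2 + 3 = 5.
A5 applies: 5 + 2 = 7.
Final offense level: 7.
Level 7 falls in the 5-8 band.
Fine table: Level 5-8 → ƒ26,000–ƒ44,000.

ƒ26,000–ƒ44,000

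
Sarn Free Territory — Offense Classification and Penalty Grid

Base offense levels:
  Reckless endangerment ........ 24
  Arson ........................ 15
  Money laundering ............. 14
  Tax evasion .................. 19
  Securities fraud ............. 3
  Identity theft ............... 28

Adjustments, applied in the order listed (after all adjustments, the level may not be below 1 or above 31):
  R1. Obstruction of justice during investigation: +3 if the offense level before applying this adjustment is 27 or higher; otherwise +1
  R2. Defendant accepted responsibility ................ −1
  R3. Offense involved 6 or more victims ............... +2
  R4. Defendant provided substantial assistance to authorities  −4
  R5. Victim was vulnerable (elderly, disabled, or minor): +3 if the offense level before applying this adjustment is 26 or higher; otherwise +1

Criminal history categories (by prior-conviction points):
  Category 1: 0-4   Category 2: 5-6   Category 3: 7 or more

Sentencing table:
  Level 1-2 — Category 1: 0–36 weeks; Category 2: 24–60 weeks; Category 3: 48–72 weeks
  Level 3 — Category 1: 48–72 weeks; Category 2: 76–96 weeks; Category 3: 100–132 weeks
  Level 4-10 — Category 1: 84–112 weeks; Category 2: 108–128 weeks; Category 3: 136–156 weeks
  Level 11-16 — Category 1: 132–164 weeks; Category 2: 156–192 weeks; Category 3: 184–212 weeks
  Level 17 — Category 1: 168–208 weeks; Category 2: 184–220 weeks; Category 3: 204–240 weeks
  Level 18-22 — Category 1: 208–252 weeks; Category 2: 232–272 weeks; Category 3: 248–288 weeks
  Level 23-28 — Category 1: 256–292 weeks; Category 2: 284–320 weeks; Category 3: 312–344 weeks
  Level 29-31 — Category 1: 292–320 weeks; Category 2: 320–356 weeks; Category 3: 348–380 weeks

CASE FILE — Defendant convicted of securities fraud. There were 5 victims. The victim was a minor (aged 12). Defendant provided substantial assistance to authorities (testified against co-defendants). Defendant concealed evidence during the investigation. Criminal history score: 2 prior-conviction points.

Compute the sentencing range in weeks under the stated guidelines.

Base offense level for securities fraud: 3.
R1 applies (level before this adjustment is 3 < 27, so +1): 3 + 1 = 4.
R3 does not apply.
R4 applies: 4 − 4 = 0.
R5 applies (level before this adjustment is 0 < 26, so +1): 0 + 1 = 1.
Final offense level: 1.
Criminal history: 2 prior points → Category 1 (0-4).
Level 1 falls in the 1-2 band.
Grid: Level 1-2 × Category 1 = 0-36 weeks.

0-36 weeks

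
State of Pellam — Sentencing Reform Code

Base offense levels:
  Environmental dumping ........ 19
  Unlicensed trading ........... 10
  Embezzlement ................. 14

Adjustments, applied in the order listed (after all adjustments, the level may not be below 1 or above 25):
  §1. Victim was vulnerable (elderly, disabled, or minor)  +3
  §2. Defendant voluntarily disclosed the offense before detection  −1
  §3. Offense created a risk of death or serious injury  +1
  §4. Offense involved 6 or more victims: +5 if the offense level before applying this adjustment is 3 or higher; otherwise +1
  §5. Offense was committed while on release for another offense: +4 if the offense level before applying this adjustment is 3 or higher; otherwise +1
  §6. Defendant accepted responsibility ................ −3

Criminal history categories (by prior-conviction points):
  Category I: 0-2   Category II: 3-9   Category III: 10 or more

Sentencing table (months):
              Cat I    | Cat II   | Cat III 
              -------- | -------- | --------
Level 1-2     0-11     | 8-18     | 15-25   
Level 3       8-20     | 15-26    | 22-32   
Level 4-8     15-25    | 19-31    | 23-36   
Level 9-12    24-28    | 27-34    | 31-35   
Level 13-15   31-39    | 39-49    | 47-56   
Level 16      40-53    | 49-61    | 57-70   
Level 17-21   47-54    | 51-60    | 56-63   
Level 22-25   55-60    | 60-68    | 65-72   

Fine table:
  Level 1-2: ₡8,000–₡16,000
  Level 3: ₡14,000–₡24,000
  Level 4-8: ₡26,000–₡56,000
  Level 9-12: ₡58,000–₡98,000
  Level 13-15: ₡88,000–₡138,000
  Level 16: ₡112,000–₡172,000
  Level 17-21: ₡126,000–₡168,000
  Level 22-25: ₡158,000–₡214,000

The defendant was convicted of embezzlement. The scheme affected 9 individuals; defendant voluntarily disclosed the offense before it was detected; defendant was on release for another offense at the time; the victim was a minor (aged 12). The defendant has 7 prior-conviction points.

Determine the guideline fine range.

₡158,000–₡214,000

Base offense level for embezzlement: 14.
§1 applies: 14 + 3 = 17.
§2 applies: 17 − 1 = 16.
§4 applies (level before this adjustment is 16 ≥ 3, so +5): 16 + 5 = 21.
§5 applies (level before this adjustment is 21 ≥ 3, so +4): 21 + 4 = 25.
§6 does not apply.
Final offense level: 25.
Level 25 falls in the 22-25 band.
Fine table: Level 22-25 → ₡158,000–₡214,000.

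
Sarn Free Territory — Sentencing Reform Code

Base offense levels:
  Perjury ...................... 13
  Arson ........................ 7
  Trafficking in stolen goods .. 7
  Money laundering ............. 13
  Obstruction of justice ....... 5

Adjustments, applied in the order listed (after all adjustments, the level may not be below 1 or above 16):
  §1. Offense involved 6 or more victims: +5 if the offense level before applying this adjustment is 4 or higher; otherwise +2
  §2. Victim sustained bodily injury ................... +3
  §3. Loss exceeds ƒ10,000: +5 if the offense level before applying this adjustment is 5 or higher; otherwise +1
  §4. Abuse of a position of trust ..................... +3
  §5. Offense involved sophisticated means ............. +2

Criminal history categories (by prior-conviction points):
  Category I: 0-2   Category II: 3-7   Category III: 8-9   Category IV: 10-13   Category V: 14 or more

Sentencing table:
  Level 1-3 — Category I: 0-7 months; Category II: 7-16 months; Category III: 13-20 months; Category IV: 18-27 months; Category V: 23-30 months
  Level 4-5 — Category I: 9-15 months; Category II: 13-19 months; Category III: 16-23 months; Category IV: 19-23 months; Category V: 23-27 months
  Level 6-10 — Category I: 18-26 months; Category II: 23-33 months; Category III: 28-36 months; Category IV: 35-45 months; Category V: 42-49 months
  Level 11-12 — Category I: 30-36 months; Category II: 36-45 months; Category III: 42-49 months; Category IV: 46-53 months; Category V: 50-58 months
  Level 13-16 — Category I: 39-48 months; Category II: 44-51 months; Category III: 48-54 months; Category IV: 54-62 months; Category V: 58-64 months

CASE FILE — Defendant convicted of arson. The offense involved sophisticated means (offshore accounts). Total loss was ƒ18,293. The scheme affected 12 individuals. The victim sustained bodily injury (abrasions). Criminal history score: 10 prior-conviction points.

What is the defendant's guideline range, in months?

54-62 months

Base offense level for arson: 7.
§1 applies (level before this adjustment is 7 ≥ 4, so +5): 7 + 5 = 12.
§2 applies: 12 + 3 = 15.
§3 applies (level before this adjustment is 15 ≥ 5, so +5): 15 + 5 = 20.
§4 does not apply.
§5 applies: 20 + 2 = 22.
Level 22 exceeds the maximum of 16; capped at 16.
Final offense level: 16.
Criminal history: 10 prior points → Category IV (10-13).
Level 16 falls in the 13-16 band.
Grid: Level 13-16 × Category IV = 54-62 months.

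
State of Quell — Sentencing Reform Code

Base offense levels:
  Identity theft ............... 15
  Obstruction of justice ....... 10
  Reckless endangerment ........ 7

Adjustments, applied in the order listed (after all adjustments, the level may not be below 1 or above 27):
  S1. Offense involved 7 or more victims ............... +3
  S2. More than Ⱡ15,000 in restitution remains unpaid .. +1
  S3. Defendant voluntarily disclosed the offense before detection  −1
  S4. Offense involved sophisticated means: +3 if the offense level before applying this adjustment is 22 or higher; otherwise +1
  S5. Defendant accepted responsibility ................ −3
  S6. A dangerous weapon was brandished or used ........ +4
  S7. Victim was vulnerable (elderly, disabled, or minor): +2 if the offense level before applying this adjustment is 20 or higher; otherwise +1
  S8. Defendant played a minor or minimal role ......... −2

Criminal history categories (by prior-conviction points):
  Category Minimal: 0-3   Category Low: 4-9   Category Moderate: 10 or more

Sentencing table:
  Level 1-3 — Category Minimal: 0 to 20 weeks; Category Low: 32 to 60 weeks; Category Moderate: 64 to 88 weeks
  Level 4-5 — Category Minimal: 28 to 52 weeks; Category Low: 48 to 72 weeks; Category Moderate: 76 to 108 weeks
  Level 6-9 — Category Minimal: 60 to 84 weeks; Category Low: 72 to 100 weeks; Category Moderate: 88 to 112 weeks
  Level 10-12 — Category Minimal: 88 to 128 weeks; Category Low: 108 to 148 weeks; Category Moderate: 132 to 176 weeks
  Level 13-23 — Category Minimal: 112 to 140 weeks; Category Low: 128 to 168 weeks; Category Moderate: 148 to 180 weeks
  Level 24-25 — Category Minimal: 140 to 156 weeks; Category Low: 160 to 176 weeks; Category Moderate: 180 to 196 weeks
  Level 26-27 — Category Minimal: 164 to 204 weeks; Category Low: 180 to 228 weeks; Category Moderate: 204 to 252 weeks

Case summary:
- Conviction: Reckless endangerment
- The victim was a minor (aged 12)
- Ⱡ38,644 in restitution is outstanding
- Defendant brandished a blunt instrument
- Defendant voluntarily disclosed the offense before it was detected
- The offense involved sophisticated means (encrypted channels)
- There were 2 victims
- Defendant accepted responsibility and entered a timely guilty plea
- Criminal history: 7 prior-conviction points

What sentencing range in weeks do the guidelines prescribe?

Base offense level for reckless endangerment: 7.
S1 does not apply.
S2 applies: 7 + 1 = 8.
S3 applies: 8 − 1 = 7.
S4 applies (level before this adjustment is 7 < 22, so +1): 7 + 1 = 8.
S5 applies: 8 − 3 = 5.
S6 applies: 5 + 4 = 9.
S7 applies (level before this adjustment is 9 < 20, so +1): 9 + 1 = 10.
Final offense level: 10.
Criminal history: 7 prior points → Category Low (4-9).
Level 10 falls in the 10-12 band.
Grid: Level 10-12 × Category Low = 108-148 weeks.

108-148 weeks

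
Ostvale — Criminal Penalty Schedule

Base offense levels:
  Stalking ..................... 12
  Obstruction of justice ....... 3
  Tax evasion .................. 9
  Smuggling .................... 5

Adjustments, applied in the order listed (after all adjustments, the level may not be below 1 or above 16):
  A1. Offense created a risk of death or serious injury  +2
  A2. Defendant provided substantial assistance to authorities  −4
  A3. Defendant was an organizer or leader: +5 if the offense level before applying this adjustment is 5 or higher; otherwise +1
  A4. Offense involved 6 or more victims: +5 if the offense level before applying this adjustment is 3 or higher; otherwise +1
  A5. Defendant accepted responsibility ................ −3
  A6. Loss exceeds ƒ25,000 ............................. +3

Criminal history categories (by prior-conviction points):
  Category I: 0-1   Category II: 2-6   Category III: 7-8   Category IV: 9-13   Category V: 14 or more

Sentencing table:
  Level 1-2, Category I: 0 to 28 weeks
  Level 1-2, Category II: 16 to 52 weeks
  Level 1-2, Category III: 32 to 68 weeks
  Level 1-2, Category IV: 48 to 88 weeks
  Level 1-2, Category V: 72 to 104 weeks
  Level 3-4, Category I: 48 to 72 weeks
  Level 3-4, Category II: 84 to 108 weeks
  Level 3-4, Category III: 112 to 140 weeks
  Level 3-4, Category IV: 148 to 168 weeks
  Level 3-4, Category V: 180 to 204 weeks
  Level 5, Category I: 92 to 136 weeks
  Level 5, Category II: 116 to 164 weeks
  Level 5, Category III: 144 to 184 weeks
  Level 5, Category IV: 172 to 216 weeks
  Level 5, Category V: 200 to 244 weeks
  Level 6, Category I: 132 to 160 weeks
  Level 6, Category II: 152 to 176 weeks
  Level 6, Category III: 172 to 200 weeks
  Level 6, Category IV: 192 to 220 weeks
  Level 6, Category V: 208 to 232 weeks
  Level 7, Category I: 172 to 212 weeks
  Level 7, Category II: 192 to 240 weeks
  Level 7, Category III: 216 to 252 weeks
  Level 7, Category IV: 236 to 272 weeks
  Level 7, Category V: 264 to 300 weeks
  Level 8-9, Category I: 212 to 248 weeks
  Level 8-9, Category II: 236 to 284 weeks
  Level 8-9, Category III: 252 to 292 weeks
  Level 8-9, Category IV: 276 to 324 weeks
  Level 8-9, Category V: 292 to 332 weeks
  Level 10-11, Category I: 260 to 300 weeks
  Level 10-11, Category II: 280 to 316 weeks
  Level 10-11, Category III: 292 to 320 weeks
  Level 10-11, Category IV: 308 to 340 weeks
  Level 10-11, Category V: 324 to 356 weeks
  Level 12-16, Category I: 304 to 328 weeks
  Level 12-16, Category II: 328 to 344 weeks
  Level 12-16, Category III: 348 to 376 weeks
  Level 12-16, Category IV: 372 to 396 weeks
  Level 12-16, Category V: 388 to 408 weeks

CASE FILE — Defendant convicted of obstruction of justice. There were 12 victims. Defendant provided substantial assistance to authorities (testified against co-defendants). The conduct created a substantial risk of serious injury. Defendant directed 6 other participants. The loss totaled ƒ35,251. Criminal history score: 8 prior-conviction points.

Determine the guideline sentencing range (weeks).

Base offense level for obstruction of justice: 3.
A1 applies: 3 + 2 = 5.
A2 applies: 5 − 4 = 1.
A3 applies (level before this adjustment is 1 < 5, so +1): 1 + 1 = 2.
A4 applies (level before this adjustment is 2 < 3, so +1): 2 + 1 = 3.
A6 applies: 3 + 3 = 6.
Final offense level: 6.
Criminal history: 8 prior points → Category III (7-8).
Level 6 falls in the 6 band.
Grid: Level 6 × Category III = 172-200 weeks.

172-200 weeks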